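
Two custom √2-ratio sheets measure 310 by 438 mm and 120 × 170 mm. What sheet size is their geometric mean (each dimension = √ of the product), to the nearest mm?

Short side: √(310 · 120) = √37200 ≈ 192.9 → 193 mm
Long side: √(438 · 170) = √74460 ≈ 272.9 → 273 mm

193 × 273 mm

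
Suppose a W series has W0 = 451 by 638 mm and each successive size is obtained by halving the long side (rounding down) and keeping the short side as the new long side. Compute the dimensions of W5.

W1: ⌊638/2⌋ × 451 = 319 × 451 mm
W2: ⌊451/2⌋ × 319 = 225 × 319 mm
W3: ⌊319/2⌋ × 225 = 159 × 225 mm
W4: ⌊225/2⌋ × 159 = 112 × 159 mm
W5: ⌊159/2⌋ × 112 = 79 × 112 mm

79 × 112 mm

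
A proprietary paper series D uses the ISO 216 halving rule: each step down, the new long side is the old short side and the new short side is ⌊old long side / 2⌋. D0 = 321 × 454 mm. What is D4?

D1 = 227 × 321 mm (from D0 by 1 halving).
D2: ⌊321/2⌋ × 227 = 160 × 227 mm
D3: ⌊227/2⌋ × 160 = 113 × 160 mm
D4: ⌊160/2⌋ × 113 = 80 × 113 mm

80 × 113 mm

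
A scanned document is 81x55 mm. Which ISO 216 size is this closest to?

Aspect ratio 81/55 ≈ 1.473 (ISO target is √2 ≈ 1.414).
In the C-series (envelope sizes, between A and B): C8 = 57 × 81 mm.
Off by 2 mm total — nearest standard size.

C8 (57 × 81 mm)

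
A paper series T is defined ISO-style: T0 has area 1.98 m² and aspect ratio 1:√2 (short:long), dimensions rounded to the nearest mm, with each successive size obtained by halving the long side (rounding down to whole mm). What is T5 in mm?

209 × 295 mm

Let T0's short side be w mm. w · w√2 = 1.98 m² = 1,980,000 mm², so w ≈ 1183.2 mm and w√2 ≈ 1673.4 mm → T0 = 1183 × 1673 mm.
T1: ⌊1673/2⌋ × 1183 = 836 × 1183 mm
T2: ⌊1183/2⌋ × 836 = 591 × 836 mm
T3: ⌊836/2⌋ × 591 = 418 × 591 mm
T4: ⌊591/2⌋ × 418 = 295 × 418 mm
T5: ⌊418/2⌋ × 295 = 209 × 295 mm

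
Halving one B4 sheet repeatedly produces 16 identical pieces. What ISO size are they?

16 = 2^4, so 4 halving steps.
B4 → B5 → … → B8 after 4 steps.

B8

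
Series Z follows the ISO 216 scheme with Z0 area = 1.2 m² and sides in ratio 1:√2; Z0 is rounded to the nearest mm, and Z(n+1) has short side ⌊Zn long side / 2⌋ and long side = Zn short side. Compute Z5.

Let Z0's short side be w mm. w · w√2 = 1.2 m² = 1,200,000 mm², so w ≈ 921.2 mm and w√2 ≈ 1302.7 mm → Z0 = 921 × 1303 mm.
Z1: ⌊1303/2⌋ × 921 = 651 × 921 mm
Z2: ⌊921/2⌋ × 651 = 460 × 651 mm
Z3: ⌊651/2⌋ × 460 = 325 × 460 mm
Z4: ⌊460/2⌋ × 325 = 230 × 325 mm
Z5: ⌊325/2⌋ × 230 = 162 × 230 mm

162 × 230 mm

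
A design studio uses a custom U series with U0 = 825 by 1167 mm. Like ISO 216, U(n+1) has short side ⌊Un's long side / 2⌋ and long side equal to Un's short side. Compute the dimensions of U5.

U1: ⌊1167/2⌋ × 825 = 583 × 825 mm
U2: ⌊825/2⌋ × 583 = 412 × 583 mm
U3: ⌊583/2⌋ × 412 = 291 × 412 mm
U4: ⌊412/2⌋ × 291 = 206 × 291 mm
U5: ⌊291/2⌋ × 206 = 145 × 206 mm

145 × 206 mm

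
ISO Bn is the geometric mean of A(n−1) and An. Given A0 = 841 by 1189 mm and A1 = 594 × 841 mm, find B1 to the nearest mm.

707 × 1000 mm

Short side: √(841 · 594) = √499554 ≈ 706.8 → 707 mm
Long side: √(1189 · 841) = √999949 ≈ 1000.0 → 1000 mm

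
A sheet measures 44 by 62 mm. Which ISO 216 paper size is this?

B9 (44 × 62 mm)

Aspect ratio 62/44 ≈ 1.409 — close to the ISO √2 ≈ 1.414.
In the B-series (B0 = 1000 × 1414 mm): B9 = 44 × 62 mm.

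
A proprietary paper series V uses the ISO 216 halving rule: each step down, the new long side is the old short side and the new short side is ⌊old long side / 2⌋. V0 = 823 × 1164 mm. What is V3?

V1 = 582 × 823 mm (from V0 by 1 halving).
V2: ⌊823/2⌋ × 582 = 411 × 582 mm
V3: ⌊582/2⌋ × 411 = 291 × 411 mm

291 × 411 mm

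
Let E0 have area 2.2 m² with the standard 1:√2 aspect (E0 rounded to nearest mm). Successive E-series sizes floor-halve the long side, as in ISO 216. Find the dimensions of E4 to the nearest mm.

Let E0's short side be w mm. w · w√2 = 2.2 m² = 2,200,000 mm², so w ≈ 1247.3 mm and w√2 ≈ 1763.9 mm → E0 = 1247 × 1764 mm.
E1: ⌊1764/2⌋ × 1247 = 882 × 1247 mm
E2: ⌊1247/2⌋ × 882 = 623 × 882 mm
E3: ⌊882/2⌋ × 623 = 441 × 623 mm
E4: ⌊623/2⌋ × 441 = 311 × 441 mm

311 × 441 mm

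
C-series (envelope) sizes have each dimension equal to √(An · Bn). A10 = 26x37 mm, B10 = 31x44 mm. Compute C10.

28 × 40 mm

Short side: √(26 · 31) = √806 ≈ 28.4 → 28 mm
Long side: √(37 · 44) = √1628 ≈ 40.3 → 40 mm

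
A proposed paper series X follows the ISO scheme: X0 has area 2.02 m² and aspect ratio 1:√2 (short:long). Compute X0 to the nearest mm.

1195 × 1690 mm

Let the short side be w mm. Then w · w√2 = 2.02 m² = 2,020,000 mm².
w² = 2,020,000/√2, so w ≈ 1195.1 mm; long side = w√2 ≈ 1690.2 mm.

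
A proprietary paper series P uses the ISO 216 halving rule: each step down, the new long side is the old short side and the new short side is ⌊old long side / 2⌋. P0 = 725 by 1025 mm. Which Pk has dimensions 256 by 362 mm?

P0: 725 × 1025 mm
P1: 512 × 725 mm
P2: 362 × 512 mm
P3: 256 × 362 mm
P4: 181 × 256 mm
→ matches P3.

P3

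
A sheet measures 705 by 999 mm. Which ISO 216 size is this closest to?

B1 (707 × 1000 mm)

Aspect ratio 999/705 ≈ 1.417 — close to the ISO √2 ≈ 1.414.
In the B-series (B0 = 1000 × 1414 mm): B1 = 707 × 1000 mm.
Off by 3 mm total — nearest standard size.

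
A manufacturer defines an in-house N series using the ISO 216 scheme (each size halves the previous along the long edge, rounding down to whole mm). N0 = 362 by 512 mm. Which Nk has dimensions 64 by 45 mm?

N6

N0: 362 × 512 mm
N1: 256 × 362 mm
N2: 181 × 256 mm
N3: 128 × 181 mm
N4: 90 × 128 mm
N5: 64 × 90 mm
N6: 45 × 64 mm
N7: 32 × 45 mm
→ matches N6.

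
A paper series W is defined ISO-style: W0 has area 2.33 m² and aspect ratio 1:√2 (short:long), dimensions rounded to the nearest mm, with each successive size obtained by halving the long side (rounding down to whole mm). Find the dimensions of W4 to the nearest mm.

Let W0's short side be w mm. w · w√2 = 2.33 m² = 2,330,000 mm², so w ≈ 1283.6 mm and w√2 ≈ 1815.2 mm → W0 = 1284 × 1815 mm.
W1: ⌊1815/2⌋ × 1284 = 907 × 1284 mm
W2: ⌊1284/2⌋ × 907 = 642 × 907 mm
W3: ⌊907/2⌋ × 642 = 453 × 642 mm
W4: ⌊642/2⌋ × 453 = 321 × 453 mm

321 × 453 mm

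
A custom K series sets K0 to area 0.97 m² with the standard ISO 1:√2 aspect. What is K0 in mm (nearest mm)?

828 × 1171 mm

Let the short side be w mm. Then w · w√2 = 0.97 m² = 970,000 mm².
w² = 970,000/√2, so w ≈ 828.2 mm; long side = w√2 ≈ 1171.2 mm.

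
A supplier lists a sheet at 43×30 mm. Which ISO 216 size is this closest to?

B10 (31 × 44 mm)

Aspect ratio 43/30 ≈ 1.433 (ISO target is √2 ≈ 1.414).
In the B-series (B0 = 1000 × 1414 mm): B10 = 31 × 44 mm.
Off by 2 mm total — nearest standard size.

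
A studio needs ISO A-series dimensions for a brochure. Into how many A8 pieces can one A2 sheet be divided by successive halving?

64

Each ISO step halves the sheet: 1 × A2 → 2 × A3 → 4 × A4 → 8 × A5 → …
From A2 to A8 is 6 halving steps: 2^6 = 64.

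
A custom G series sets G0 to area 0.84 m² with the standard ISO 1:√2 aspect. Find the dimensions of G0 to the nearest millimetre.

771 × 1090 mm

Let the short side be w mm. Then w · w√2 = 0.84 m² = 840,000 mm².
w² = 840,000/√2, so w ≈ 770.7 mm; long side = w√2 ≈ 1089.9 mm.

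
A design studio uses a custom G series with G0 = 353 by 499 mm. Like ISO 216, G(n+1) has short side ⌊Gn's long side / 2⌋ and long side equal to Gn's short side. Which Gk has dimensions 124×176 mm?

G3

G0: 353 × 499 mm
G1: 249 × 353 mm
G2: 176 × 249 mm
G3: 124 × 176 mm
G4: 88 × 124 mm
→ matches G3.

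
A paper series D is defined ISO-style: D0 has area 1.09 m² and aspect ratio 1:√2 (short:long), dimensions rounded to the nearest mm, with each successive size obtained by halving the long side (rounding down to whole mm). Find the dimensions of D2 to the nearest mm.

Let D0's short side be w mm. w · w√2 = 1.09 m² = 1,090,000 mm², so w ≈ 877.9 mm and w√2 ≈ 1241.6 mm → D0 = 878 × 1242 mm.
D1: ⌊1242/2⌋ × 878 = 621 × 878 mm
D2: ⌊878/2⌋ × 621 = 439 × 621 mm

439 × 621 mm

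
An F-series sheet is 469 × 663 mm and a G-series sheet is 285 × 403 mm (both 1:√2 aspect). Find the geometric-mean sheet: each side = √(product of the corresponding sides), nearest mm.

Short side: √(469 · 285) = √133665 ≈ 365.6 → 366 mm
Long side: √(663 · 403) = √267189 ≈ 516.9 → 517 mm

366 × 517 mm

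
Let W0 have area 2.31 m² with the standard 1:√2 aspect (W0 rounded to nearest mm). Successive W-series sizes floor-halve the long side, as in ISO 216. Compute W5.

Let W0's short side be w mm. w · w√2 = 2.31 m² = 2,310,000 mm², so w ≈ 1278.1 mm and w√2 ≈ 1807.4 mm → W0 = 1278 × 1807 mm.
W1: ⌊1807/2⌋ × 1278 = 903 × 1278 mm
W2: ⌊1278/2⌋ × 903 = 639 × 903 mm
W3: ⌊903/2⌋ × 639 = 451 × 639 mm
W4: ⌊639/2⌋ × 451 = 319 × 451 mm
W5: ⌊451/2⌋ × 319 = 225 × 319 mm

225 × 319 mm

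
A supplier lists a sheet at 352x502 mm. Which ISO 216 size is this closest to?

Aspect ratio 502/352 ≈ 1.426 — close to the ISO √2 ≈ 1.414.
In the B-series (B0 = 1000 × 1414 mm): B3 = 353 × 500 mm.
Off by 3 mm total — nearest standard size.

B3 (353 × 500 mm)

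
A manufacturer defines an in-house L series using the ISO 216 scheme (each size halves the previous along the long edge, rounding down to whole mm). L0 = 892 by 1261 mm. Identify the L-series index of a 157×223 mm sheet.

L5

L0: 892 × 1261 mm
L1: 630 × 892 mm
L2: 446 × 630 mm
L3: 315 × 446 mm
L4: 223 × 315 mm
L5: 157 × 223 mm
L6: 111 × 157 mm
→ matches L5.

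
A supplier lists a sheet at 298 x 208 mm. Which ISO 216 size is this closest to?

Aspect ratio 298/208 ≈ 1.433 (ISO target is √2 ≈ 1.414).
In the A-series (A0 area = 1 m²): A4 = 210 × 297 mm.
Off by 3 mm total — nearest standard size.

A4 (210 × 297 mm)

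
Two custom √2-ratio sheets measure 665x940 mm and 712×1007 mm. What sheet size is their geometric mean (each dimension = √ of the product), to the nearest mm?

688 × 973 mm

Short side: √(665 · 712) = √473480 ≈ 688.1 → 688 mm
Long side: √(940 · 1007) = √946580 ≈ 972.9 → 973 mm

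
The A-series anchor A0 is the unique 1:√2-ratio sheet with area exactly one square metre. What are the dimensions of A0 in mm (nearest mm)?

Let the short side be w mm. Then the long side is w√2 and w · w√2 = 10⁶ mm².
w² = 10⁶/√2, so w = 1000 / 2^(1/4) ≈ 840.9 mm; long side = 1000 · 2^(1/4) ≈ 1189.2 mm.

841 × 1189 mm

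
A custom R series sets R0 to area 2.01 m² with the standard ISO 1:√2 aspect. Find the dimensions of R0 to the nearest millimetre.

Let the short side be w mm. Then w · w√2 = 2.01 m² = 2,010,000 mm².
w² = 2,010,000/√2, so w ≈ 1192.2 mm; long side = w√2 ≈ 1686.0 mm.

1192 × 1686 mm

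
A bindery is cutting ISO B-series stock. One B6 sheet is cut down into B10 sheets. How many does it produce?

Each ISO step halves the sheet: 1 × B6 → 2 × B7 → 4 × B8 → 8 × B9 → …
From B6 to B10 is 4 halving steps: 2^4 = 16.

16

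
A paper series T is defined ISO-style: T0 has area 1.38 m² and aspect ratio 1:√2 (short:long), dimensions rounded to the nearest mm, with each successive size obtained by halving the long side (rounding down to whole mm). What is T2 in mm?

Let T0's short side be w mm. w · w√2 = 1.38 m² = 1,380,000 mm², so w ≈ 987.8 mm and w√2 ≈ 1397.0 mm → T0 = 988 × 1397 mm.
T1: ⌊1397/2⌋ × 988 = 698 × 988 mm
T2: ⌊988/2⌋ × 698 = 494 × 698 mm

494 × 698 mm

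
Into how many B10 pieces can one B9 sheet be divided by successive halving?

2

Each ISO step halves the sheet: 1 × B9 → 2 × B10
From B9 to B10 is 1 halving step: 2^1 = 2.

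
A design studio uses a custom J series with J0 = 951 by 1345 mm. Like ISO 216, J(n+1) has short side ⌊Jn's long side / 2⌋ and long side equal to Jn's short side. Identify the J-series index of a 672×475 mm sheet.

J0: 951 × 1345 mm
J1: 672 × 951 mm
J2: 475 × 672 mm
J3: 336 × 475 mm
→ matches J2.

J2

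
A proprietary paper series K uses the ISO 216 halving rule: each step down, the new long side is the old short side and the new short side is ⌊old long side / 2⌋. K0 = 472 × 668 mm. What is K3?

K1: ⌊668/2⌋ × 472 = 334 × 472 mm
K2: ⌊472/2⌋ × 334 = 236 × 334 mm
K3: ⌊334/2⌋ × 236 = 167 × 236 mm

167 × 236 mm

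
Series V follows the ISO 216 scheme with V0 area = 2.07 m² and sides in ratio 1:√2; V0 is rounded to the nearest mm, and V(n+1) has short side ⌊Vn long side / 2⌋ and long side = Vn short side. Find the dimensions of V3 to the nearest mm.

427 × 605 mm

Let V0's short side be w mm. w · w√2 = 2.07 m² = 2,070,000 mm², so w ≈ 1209.8 mm and w√2 ≈ 1711.0 mm → V0 = 1210 × 1711 mm.
V1: ⌊1711/2⌋ × 1210 = 855 × 1210 mm
V2: ⌊1210/2⌋ × 855 = 605 × 855 mm
V3: ⌊855/2⌋ × 605 = 427 × 605 mm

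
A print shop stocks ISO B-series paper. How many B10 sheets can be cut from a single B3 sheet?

128

Each ISO step halves the sheet: 1 × B3 → 2 × B4 → 4 × B5 → 8 × B6 → …
From B3 to B10 is 7 halving steps: 2^7 = 128.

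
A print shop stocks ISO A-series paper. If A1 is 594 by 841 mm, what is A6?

105 × 148 mm

A2: ⌊841/2⌋ × 594 = 420 × 594 mm
A3: ⌊594/2⌋ × 420 = 297 × 420 mm
A4: ⌊420/2⌋ × 297 = 210 × 297 mm
A5: ⌊297/2⌋ × 210 = 148 × 210 mm
A6: ⌊210/2⌋ × 148 = 105 × 148 mm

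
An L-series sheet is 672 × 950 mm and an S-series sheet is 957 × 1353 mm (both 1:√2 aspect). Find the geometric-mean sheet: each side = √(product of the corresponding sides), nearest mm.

802 × 1134 mm

Short side: √(672 · 957) = √643104 ≈ 801.9 → 802 mm
Long side: √(950 · 1353) = √1285350 ≈ 1133.7 → 1134 mm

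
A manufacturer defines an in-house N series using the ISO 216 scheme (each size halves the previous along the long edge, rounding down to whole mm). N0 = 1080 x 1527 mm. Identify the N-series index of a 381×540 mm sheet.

N3

N0: 1080 × 1527 mm
N1: 763 × 1080 mm
N2: 540 × 763 mm
N3: 381 × 540 mm
N4: 270 × 381 mm
→ matches N3.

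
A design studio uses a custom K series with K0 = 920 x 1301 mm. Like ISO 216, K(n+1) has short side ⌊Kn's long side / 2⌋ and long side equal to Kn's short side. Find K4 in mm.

230 × 325 mm

K1: ⌊1301/2⌋ × 920 = 650 × 920 mm
K2: ⌊920/2⌋ × 650 = 460 × 650 mm
K3: ⌊650/2⌋ × 460 = 325 × 460 mm
K4: ⌊460/2⌋ × 325 = 230 × 325 mm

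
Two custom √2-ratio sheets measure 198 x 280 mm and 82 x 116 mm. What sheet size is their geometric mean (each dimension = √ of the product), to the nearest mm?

Short side: √(198 · 82) = √16236 ≈ 127.4 → 127 mm
Long side: √(280 · 116) = √32480 ≈ 180.2 → 180 mm

127 × 180 mm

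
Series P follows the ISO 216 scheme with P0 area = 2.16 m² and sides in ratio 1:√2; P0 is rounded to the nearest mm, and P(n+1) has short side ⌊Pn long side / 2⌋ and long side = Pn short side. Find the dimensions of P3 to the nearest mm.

437 × 618 mm

Let P0's short side be w mm. w · w√2 = 2.16 m² = 2,160,000 mm², so w ≈ 1235.9 mm and w√2 ≈ 1747.8 mm → P0 = 1236 × 1748 mm.
P1: ⌊1748/2⌋ × 1236 = 874 × 1236 mm
P2: ⌊1236/2⌋ × 874 = 618 × 874 mm
P3: ⌊874/2⌋ × 618 = 437 × 618 mm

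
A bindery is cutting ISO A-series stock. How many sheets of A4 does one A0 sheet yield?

A0 = 841 × 1189 mm; A4 = 210 × 297 mm.
Each halving step doubles the count; 4 steps from A0 to A4.
2^4 = 16.

16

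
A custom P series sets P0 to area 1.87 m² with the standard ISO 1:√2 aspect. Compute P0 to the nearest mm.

Let the short side be w mm. Then w · w√2 = 1.87 m² = 1,870,000 mm².
w² = 1,870,000/√2, so w ≈ 1149.9 mm; long side = w√2 ≈ 1626.2 mm.

1150 × 1626 mm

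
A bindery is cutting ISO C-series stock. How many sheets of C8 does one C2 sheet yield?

Each ISO step halves the sheet: 1 × C2 → 2 × C3 → 4 × C4 → 8 × C5 → …
From C2 to C8 is 6 halving steps: 2^6 = 64.

64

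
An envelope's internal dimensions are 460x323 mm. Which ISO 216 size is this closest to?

C3 (324 × 458 mm)

Aspect ratio 460/323 ≈ 1.424 — close to the ISO √2 ≈ 1.414.
In the C-series (envelope sizes, between A and B): C3 = 324 × 458 mm.
Off by 3 mm total — nearest standard size.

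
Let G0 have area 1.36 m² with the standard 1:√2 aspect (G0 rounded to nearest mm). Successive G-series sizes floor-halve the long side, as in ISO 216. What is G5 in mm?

Let G0's short side be w mm. w · w√2 = 1.36 m² = 1,360,000 mm², so w ≈ 980.6 mm and w√2 ≈ 1386.8 mm → G0 = 981 × 1387 mm.
G1: ⌊1387/2⌋ × 981 = 693 × 981 mm
G2: ⌊981/2⌋ × 693 = 490 × 693 mm
G3: ⌊693/2⌋ × 490 = 346 × 490 mm
G4: ⌊490/2⌋ × 346 = 245 × 346 mm
G5: ⌊346/2⌋ × 245 = 173 × 245 mm

173 × 245 mm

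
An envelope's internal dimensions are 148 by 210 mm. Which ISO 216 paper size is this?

A5 (148 × 210 mm)

Aspect ratio 210/148 ≈ 1.419 — close to the ISO √2 ≈ 1.414.
In the A-series (A0 area = 1 m²): A5 = 148 × 210 mm.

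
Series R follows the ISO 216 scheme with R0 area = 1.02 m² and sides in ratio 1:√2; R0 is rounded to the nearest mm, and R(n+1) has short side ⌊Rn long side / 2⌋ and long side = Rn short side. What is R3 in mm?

300 × 424 mm

Let R0's short side be w mm. w · w√2 = 1.02 m² = 1,020,000 mm², so w ≈ 849.3 mm and w√2 ≈ 1201.0 mm → R0 = 849 × 1201 mm.
R1: ⌊1201/2⌋ × 849 = 600 × 849 mm
R2: ⌊849/2⌋ × 600 = 424 × 600 mm
R3: ⌊600/2⌋ × 424 = 300 × 424 mm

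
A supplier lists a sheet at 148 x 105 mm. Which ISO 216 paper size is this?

A6 (105 × 148 mm)

Aspect ratio 148/105 ≈ 1.410 — close to the ISO √2 ≈ 1.414.
In the A-series (A0 area = 1 m²): A6 = 105 × 148 mm.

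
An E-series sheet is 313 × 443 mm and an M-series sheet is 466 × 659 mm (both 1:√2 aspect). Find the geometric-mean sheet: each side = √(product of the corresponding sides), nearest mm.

Short side: √(313 · 466) = √145858 ≈ 381.9 → 382 mm
Long side: √(443 · 659) = √291937 ≈ 540.3 → 540 mm

382 × 540 mm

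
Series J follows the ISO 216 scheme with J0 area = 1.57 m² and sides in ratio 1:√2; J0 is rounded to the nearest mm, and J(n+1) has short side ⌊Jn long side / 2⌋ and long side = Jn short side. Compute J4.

Let J0's short side be w mm. w · w√2 = 1.57 m² = 1,570,000 mm², so w ≈ 1053.6 mm and w√2 ≈ 1490.1 mm → J0 = 1054 × 1490 mm.
J1: ⌊1490/2⌋ × 1054 = 745 × 1054 mm
J2: ⌊1054/2⌋ × 745 = 527 × 745 mm
J3: ⌊745/2⌋ × 527 = 372 × 527 mm
J4: ⌊527/2⌋ × 372 = 263 × 372 mm

263 × 372 mm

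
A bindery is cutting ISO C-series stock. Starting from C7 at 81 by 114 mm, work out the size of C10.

C8: ⌊114/2⌋ × 81 = 57 × 81 mm
C9: ⌊81/2⌋ × 57 = 40 × 57 mm
C10: ⌊57/2⌋ × 40 = 28 × 40 mm

28 × 40 mm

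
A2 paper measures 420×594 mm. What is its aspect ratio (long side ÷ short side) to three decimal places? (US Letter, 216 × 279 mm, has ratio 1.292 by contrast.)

594 / 420 = 1.414
Matches √2 ≈ 1.414 — the ISO 216 defining ratio.

1.414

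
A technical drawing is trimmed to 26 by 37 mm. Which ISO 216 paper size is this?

A10 (26 × 37 mm)

Aspect ratio 37/26 ≈ 1.423 — close to the ISO √2 ≈ 1.414.
In the A-series (A0 area = 1 m²): A10 = 26 × 37 mm.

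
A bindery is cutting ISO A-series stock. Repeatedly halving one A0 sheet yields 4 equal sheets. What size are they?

A2

4 = 2^2, so 2 halving steps.
A0 → A1 → … → A2 after 2 steps.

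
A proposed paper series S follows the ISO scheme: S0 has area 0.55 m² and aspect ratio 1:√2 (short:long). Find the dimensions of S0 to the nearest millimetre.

624 × 882 mm

Let the short side be w mm. Then w · w√2 = 0.55 m² = 550,000 mm².
w² = 550,000/√2, so w ≈ 623.6 mm; long side = w√2 ≈ 881.9 mm.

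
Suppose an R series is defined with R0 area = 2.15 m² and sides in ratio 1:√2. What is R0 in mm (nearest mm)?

Let the short side be w mm. Then w · w√2 = 2.15 m² = 2,150,000 mm².
w² = 2,150,000/√2, so w ≈ 1233.0 mm; long side = w√2 ≈ 1743.7 mm.

1233 × 1744 mm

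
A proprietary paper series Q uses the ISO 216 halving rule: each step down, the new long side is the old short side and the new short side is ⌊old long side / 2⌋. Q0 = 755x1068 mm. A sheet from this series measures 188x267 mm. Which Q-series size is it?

Q4

Q0: 755 × 1068 mm
Q1: 534 × 755 mm
Q2: 377 × 534 mm
Q3: 267 × 377 mm
Q4: 188 × 267 mm
Q5: 133 × 188 mm
→ matches Q4.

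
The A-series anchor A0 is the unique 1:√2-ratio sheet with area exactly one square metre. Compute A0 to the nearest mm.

Let the short side be w mm. Then the long side is w√2 and w · w√2 = 10⁶ mm².
w² = 10⁶/√2, so w = 1000 / 2^(1/4) ≈ 840.9 mm; long side = 1000 · 2^(1/4) ≈ 1189.2 mm.

841 × 1189 mm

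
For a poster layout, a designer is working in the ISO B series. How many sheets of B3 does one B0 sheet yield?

8

Each ISO step halves the sheet: 1 × B0 → 2 × B1 → 4 × B2 → 8 × B3
From B0 to B3 is 3 halving steps: 2^3 = 8.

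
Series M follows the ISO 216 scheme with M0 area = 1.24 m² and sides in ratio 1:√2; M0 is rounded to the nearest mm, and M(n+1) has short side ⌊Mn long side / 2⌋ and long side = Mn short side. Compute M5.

Let M0's short side be w mm. w · w√2 = 1.24 m² = 1,240,000 mm², so w ≈ 936.4 mm and w√2 ≈ 1324.2 mm → M0 = 936 × 1324 mm.
M1: ⌊1324/2⌋ × 936 = 662 × 936 mm
M2: ⌊936/2⌋ × 662 = 468 × 662 mm
M3: ⌊662/2⌋ × 468 = 331 × 468 mm
M4: ⌊468/2⌋ × 331 = 234 × 331 mm
M5: ⌊331/2⌋ × 234 = 165 × 234 mm

165 × 234 mm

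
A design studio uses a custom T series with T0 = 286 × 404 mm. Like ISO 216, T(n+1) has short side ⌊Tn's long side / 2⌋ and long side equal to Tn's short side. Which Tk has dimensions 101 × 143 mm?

T3

T0: 286 × 404 mm
T1: 202 × 286 mm
T2: 143 × 202 mm
T3: 101 × 143 mm
T4: 71 × 101 mm
→ matches T3.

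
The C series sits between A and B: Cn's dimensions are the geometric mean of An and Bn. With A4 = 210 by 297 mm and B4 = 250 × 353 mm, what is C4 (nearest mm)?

229 × 324 mm

Short side: √(210 · 250) = √52500 ≈ 229.1 → 229 mm
Long side: √(297 · 353) = √104841 ≈ 323.8 → 324 mm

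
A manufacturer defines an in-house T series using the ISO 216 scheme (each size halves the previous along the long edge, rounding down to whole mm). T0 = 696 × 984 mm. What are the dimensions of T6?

T1: ⌊984/2⌋ × 696 = 492 × 696 mm
T2: ⌊696/2⌋ × 492 = 348 × 492 mm
T3: ⌊492/2⌋ × 348 = 246 × 348 mm
T4: ⌊348/2⌋ × 246 = 174 × 246 mm
T5: ⌊246/2⌋ × 174 = 123 × 174 mm
T6: ⌊174/2⌋ × 123 = 87 × 123 mm

87 × 123 mm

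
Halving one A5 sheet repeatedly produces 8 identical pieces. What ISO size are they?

A8

8 = 2^3, so 3 halving steps.
A5 → A6 → … → A8 after 3 steps.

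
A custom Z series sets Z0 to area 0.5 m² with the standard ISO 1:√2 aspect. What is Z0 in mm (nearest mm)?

595 × 841 mm

Let the short side be w mm. Then w · w√2 = 0.5 m² = 500,000 mm².
w² = 500,000/√2, so w ≈ 594.6 mm; long side = w√2 ≈ 840.9 mm.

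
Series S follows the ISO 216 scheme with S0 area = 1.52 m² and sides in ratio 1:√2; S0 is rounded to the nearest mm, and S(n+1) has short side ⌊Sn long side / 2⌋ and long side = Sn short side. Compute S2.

518 × 733 mm

Let S0's short side be w mm. w · w√2 = 1.52 m² = 1,520,000 mm², so w ≈ 1036.7 mm and w√2 ≈ 1466.2 mm → S0 = 1037 × 1466 mm.
S1: ⌊1466/2⌋ × 1037 = 733 × 1037 mm
S2: ⌊1037/2⌋ × 733 = 518 × 733 mm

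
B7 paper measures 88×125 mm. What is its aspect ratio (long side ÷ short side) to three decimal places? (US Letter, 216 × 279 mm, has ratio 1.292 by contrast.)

125 / 88 = 1.420
ISO 216 targets √2 ≈ 1.414; the +0.006 deviation is from mm rounding.

1.420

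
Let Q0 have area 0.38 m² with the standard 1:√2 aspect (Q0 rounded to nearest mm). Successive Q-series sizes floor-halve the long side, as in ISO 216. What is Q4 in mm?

129 × 183 mm

Let Q0's short side be w mm. w · w√2 = 0.38 m² = 380,000 mm², so w ≈ 518.4 mm and w√2 ≈ 733.1 mm → Q0 = 518 × 733 mm.
Q1: ⌊733/2⌋ × 518 = 366 × 518 mm
Q2: ⌊518/2⌋ × 366 = 259 × 366 mm
Q3: ⌊366/2⌋ × 259 = 183 × 259 mm
Q4: ⌊259/2⌋ × 183 = 129 × 183 mm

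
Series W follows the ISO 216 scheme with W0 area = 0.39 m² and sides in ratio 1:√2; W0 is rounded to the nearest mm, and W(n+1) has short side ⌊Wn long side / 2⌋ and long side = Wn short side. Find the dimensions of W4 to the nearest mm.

131 × 185 mm

Let W0's short side be w mm. w · w√2 = 0.39 m² = 390,000 mm², so w ≈ 525.1 mm and w√2 ≈ 742.7 mm → W0 = 525 × 743 mm.
W1: ⌊743/2⌋ × 525 = 371 × 525 mm
W2: ⌊525/2⌋ × 371 = 262 × 371 mm
W3: ⌊371/2⌋ × 262 = 185 × 262 mm
W4: ⌊262/2⌋ × 185 = 131 × 185 mm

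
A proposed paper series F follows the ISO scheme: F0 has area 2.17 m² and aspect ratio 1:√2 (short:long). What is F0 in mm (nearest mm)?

1239 × 1752 mm

Let the short side be w mm. Then w · w√2 = 2.17 m² = 2,170,000 mm².
w² = 2,170,000/√2, so w ≈ 1238.7 mm; long side = w√2 ≈ 1751.8 mm.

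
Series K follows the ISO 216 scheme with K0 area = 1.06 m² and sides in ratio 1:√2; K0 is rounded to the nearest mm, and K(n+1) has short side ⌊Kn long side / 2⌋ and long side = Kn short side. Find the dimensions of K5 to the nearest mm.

Let K0's short side be w mm. w · w√2 = 1.06 m² = 1,060,000 mm², so w ≈ 865.8 mm and w√2 ≈ 1224.4 mm → K0 = 866 × 1224 mm.
K1: ⌊1224/2⌋ × 866 = 612 × 866 mm
K2: ⌊866/2⌋ × 612 = 433 × 612 mm
K3: ⌊612/2⌋ × 433 = 306 × 433 mm
K4: ⌊433/2⌋ × 306 = 216 × 306 mm
K5: ⌊306/2⌋ × 216 = 153 × 216 mm

153 × 216 mm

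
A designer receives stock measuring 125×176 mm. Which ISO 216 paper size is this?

B6 (125 × 176 mm)

Aspect ratio 176/125 ≈ 1.408 — close to the ISO √2 ≈ 1.414.
In the B-series (B0 = 1000 × 1414 mm): B6 = 125 × 176 mm.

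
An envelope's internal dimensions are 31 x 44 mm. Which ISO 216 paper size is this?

Aspect ratio 44/31 ≈ 1.419 — close to the ISO √2 ≈ 1.414.
In the B-series (B0 = 1000 × 1414 mm): B10 = 31 × 44 mm.

B10 (31 × 44 mm)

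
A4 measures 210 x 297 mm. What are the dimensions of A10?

A5: ⌊297/2⌋ × 210 = 148 × 210 mm
A6: ⌊210/2⌋ × 148 = 105 × 148 mm
A7: ⌊148/2⌋ × 105 = 74 × 105 mm
A8: ⌊105/2⌋ × 74 = 52 × 74 mm
A9: ⌊74/2⌋ × 52 = 37 × 52 mm
A10: ⌊52/2⌋ × 37 = 26 × 37 mm

26 × 37 mm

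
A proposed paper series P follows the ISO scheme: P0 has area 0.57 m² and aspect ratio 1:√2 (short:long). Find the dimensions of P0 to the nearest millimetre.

Let the short side be w mm. Then w · w√2 = 0.57 m² = 570,000 mm².
w² = 570,000/√2, so w ≈ 634.9 mm; long side = w√2 ≈ 897.8 mm.

635 × 898 mm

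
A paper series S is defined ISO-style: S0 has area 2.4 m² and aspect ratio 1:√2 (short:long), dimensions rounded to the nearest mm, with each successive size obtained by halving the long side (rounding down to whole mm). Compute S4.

325 × 460 mm

Let S0's short side be w mm. w · w√2 = 2.4 m² = 2,400,000 mm², so w ≈ 1302.7 mm and w√2 ≈ 1842.3 mm → S0 = 1303 × 1842 mm.
S1: ⌊1842/2⌋ × 1303 = 921 × 1303 mm
S2: ⌊1303/2⌋ × 921 = 651 × 921 mm
S3: ⌊921/2⌋ × 651 = 460 × 651 mm
S4: ⌊651/2⌋ × 460 = 325 × 460 mm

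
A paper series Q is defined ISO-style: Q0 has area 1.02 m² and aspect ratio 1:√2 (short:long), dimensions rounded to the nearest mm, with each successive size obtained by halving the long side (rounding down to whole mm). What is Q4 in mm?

Let Q0's short side be w mm. w · w√2 = 1.02 m² = 1,020,000 mm², so w ≈ 849.3 mm and w√2 ≈ 1201.0 mm → Q0 = 849 × 1201 mm.
Q1: ⌊1201/2⌋ × 849 = 600 × 849 mm
Q2: ⌊849/2⌋ × 600 = 424 × 600 mm
Q3: ⌊600/2⌋ × 424 = 300 × 424 mm
Q4: ⌊424/2⌋ × 300 = 212 × 300 mm

212 × 300 mm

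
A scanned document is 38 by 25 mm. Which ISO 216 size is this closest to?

A10 (26 × 37 mm)

Aspect ratio 38/25 ≈ 1.520 (ISO target is √2 ≈ 1.414).
In the A-series (A0 area = 1 m²): A10 = 26 × 37 mm.
Off by 2 mm total — nearest standard size.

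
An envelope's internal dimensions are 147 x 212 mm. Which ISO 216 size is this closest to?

Aspect ratio 212/147 ≈ 1.442 (ISO target is √2 ≈ 1.414).
In the A-series (A0 area = 1 m²): A5 = 148 × 210 mm.
Off by 3 mm total — nearest standard size.

A5 (148 × 210 mm)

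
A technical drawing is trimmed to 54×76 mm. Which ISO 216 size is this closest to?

Aspect ratio 76/54 ≈ 1.407 — close to the ISO √2 ≈ 1.414.
In the A-series (A0 area = 1 m²): A8 = 52 × 74 mm.
Off by 4 mm total — nearest standard size.

A8 (52 × 74 mm)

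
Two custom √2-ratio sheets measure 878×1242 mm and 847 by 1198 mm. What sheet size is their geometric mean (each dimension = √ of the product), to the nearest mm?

862 × 1220 mm

Short side: √(878 · 847) = √743666 ≈ 862.4 → 862 mm
Long side: √(1242 · 1198) = √1487916 ≈ 1219.8 → 1220 mm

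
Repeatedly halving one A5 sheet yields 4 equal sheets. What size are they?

4 = 2^2, so 2 halving steps.
A5 → A6 → … → A7 after 2 steps.

A7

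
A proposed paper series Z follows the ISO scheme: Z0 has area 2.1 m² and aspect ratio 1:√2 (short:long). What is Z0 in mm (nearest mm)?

1219 × 1723 mm

Let the short side be w mm. Then w · w√2 = 2.1 m² = 2,100,000 mm².
w² = 2,100,000/√2, so w ≈ 1218.6 mm; long side = w√2 ≈ 1723.3 mm.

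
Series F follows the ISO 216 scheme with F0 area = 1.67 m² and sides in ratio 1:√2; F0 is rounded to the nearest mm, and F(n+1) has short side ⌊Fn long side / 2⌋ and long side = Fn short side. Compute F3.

Let F0's short side be w mm. w · w√2 = 1.67 m² = 1,670,000 mm², so w ≈ 1086.7 mm and w√2 ≈ 1536.8 mm → F0 = 1087 × 1537 mm.
F1: ⌊1537/2⌋ × 1087 = 768 × 1087 mm
F2: ⌊1087/2⌋ × 768 = 543 × 768 mm
F3: ⌊768/2⌋ × 543 = 384 × 543 mm

384 × 543 mm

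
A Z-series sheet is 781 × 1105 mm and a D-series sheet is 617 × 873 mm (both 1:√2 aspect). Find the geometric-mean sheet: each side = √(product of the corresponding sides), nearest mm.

694 × 982 mm

Short side: √(781 · 617) = √481877 ≈ 694.2 → 694 mm
Long side: √(1105 · 873) = √964665 ≈ 982.2 → 982 mm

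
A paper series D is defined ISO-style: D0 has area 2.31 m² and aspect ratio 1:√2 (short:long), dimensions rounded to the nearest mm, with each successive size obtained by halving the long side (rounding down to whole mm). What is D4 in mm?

319 × 451 mm

Let D0's short side be w mm. w · w√2 = 2.31 m² = 2,310,000 mm², so w ≈ 1278.1 mm and w√2 ≈ 1807.4 mm → D0 = 1278 × 1807 mm.
D1: ⌊1807/2⌋ × 1278 = 903 × 1278 mm
D2: ⌊1278/2⌋ × 903 = 639 × 903 mm
D3: ⌊903/2⌋ × 639 = 451 × 639 mm
D4: ⌊639/2⌋ × 451 = 319 × 451 mm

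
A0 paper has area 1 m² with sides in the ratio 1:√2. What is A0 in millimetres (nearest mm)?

Let the short side be w mm. Then the long side is w√2 and w · w√2 = 10⁶ mm².
w² = 10⁶/√2, so w = 1000 / 2^(1/4) ≈ 840.9 mm; long side = 1000 · 2^(1/4) ≈ 1189.2 mm.

841 × 1189 mm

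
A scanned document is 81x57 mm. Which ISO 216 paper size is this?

C8 (57 × 81 mm)

Aspect ratio 81/57 ≈ 1.421 — close to the ISO √2 ≈ 1.414.
In the C-series (envelope sizes, between A and B): C8 = 57 × 81 mm.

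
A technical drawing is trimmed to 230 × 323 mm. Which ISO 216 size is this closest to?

C4 (229 × 324 mm)

Aspect ratio 323/230 ≈ 1.404 — close to the ISO √2 ≈ 1.414.
In the C-series (envelope sizes, between A and B): C4 = 229 × 324 mm.
Off by 2 mm total — nearest standard size.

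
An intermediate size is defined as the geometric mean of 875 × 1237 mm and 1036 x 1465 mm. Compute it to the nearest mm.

Short side: √(875 · 1036) = √906500 ≈ 952.1 → 952 mm
Long side: √(1237 · 1465) = √1812205 ≈ 1346.2 → 1346 mm

952 × 1346 mm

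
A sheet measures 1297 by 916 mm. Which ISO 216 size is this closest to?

C0 (917 × 1297 mm)

Aspect ratio 1297/916 ≈ 1.416 — close to the ISO √2 ≈ 1.414.
In the C-series (envelope sizes, between A and B): C0 = 917 × 1297 mm.
Off by 1 mm total — nearest standard size.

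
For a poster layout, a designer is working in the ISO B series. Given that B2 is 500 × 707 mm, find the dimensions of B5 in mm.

B3: ⌊707/2⌋ × 500 = 353 × 500 mm
B4: ⌊500/2⌋ × 353 = 250 × 353 mm
B5: ⌊353/2⌋ × 250 = 176 × 250 mm

176 × 250 mm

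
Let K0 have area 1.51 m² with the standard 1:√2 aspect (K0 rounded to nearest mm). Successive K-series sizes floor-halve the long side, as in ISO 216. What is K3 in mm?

Let K0's short side be w mm. w · w√2 = 1.51 m² = 1,510,000 mm², so w ≈ 1033.3 mm and w√2 ≈ 1461.3 mm → K0 = 1033 × 1461 mm.
K1: ⌊1461/2⌋ × 1033 = 730 × 1033 mm
K2: ⌊1033/2⌋ × 730 = 516 × 730 mm
K3: ⌊730/2⌋ × 516 = 365 × 516 mm

365 × 516 mm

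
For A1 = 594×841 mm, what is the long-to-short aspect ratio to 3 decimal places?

1.416

841 / 594 = 1.416
ISO 216 targets √2 ≈ 1.414; the +0.002 deviation is from mm rounding.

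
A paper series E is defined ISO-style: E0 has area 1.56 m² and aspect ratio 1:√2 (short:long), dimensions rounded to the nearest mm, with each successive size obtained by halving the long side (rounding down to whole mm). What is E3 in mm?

371 × 525 mm

Let E0's short side be w mm. w · w√2 = 1.56 m² = 1,560,000 mm², so w ≈ 1050.3 mm and w√2 ≈ 1485.3 mm → E0 = 1050 × 1485 mm.
E1: ⌊1485/2⌋ × 1050 = 742 × 1050 mm
E2: ⌊1050/2⌋ × 742 = 525 × 742 mm
E3: ⌊742/2⌋ × 525 = 371 × 525 mm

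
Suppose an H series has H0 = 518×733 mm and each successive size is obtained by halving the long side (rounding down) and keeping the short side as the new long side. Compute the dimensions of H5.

91 × 129 mm

H1: ⌊733/2⌋ × 518 = 366 × 518 mm
H2: ⌊518/2⌋ × 366 = 259 × 366 mm
H3: ⌊366/2⌋ × 259 = 183 × 259 mm
H4: ⌊259/2⌋ × 183 = 129 × 183 mm
H5: ⌊183/2⌋ × 129 = 91 × 129 mm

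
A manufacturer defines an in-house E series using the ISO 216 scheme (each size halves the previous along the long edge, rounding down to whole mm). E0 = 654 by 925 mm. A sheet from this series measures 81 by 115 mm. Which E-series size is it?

E0: 654 × 925 mm
E1: 462 × 654 mm
E2: 327 × 462 mm
E3: 231 × 327 mm
E4: 163 × 231 mm
E5: 115 × 163 mm
E6: 81 × 115 mm
E7: 57 × 81 mm
→ matches E6.

E6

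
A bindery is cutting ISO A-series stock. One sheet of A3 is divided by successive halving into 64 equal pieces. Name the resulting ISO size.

64 = 2^6, so 6 halving steps.
A3 → A4 → … → A9 after 6 steps.

A9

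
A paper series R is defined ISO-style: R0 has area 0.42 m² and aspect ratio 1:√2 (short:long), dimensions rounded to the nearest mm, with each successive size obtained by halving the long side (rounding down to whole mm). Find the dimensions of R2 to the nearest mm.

Let R0's short side be w mm. w · w√2 = 0.42 m² = 420,000 mm², so w ≈ 545.0 mm and w√2 ≈ 770.7 mm → R0 = 545 × 771 mm.
R1: ⌊771/2⌋ × 545 = 385 × 545 mm
R2: ⌊545/2⌋ × 385 = 272 × 385 mm

272 × 385 mm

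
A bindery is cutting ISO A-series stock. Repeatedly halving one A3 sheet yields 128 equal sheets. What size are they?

128 = 2^7, so 7 halving steps.
A3 → A4 → … → A10 after 7 steps.

A10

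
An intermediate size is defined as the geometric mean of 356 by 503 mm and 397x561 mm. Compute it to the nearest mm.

376 × 531 mm

Short side: √(356 · 397) = √141332 ≈ 375.9 → 376 mm
Long side: √(503 · 561) = √282183 ≈ 531.2 → 531 mm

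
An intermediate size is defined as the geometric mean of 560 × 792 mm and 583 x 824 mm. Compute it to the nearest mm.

571 × 808 mm

Short side: √(560 · 583) = √326480 ≈ 571.4 → 571 mm
Long side: √(792 · 824) = √652608 ≈ 807.8 → 808 mm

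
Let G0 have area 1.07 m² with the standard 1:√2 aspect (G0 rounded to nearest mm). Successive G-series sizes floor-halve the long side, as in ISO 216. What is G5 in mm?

Let G0's short side be w mm. w · w√2 = 1.07 m² = 1,070,000 mm², so w ≈ 869.8 mm and w√2 ≈ 1230.1 mm → G0 = 870 × 1230 mm.
G1: ⌊1230/2⌋ × 870 = 615 × 870 mm
G2: ⌊870/2⌋ × 615 = 435 × 615 mm
G3: ⌊615/2⌋ × 435 = 307 × 435 mm
G4: ⌊435/2⌋ × 307 = 217 × 307 mm
G5: ⌊307/2⌋ × 217 = 153 × 217 mm

153 × 217 mm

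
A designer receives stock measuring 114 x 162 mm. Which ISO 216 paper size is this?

C6 (114 × 162 mm)

Aspect ratio 162/114 ≈ 1.421 — close to the ISO √2 ≈ 1.414.
In the C-series (envelope sizes, between A and B): C6 = 114 × 162 mm.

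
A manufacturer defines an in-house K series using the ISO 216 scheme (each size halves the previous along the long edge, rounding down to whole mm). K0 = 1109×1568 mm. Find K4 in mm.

277 × 392 mm

K1: ⌊1568/2⌋ × 1109 = 784 × 1109 mm
K2: ⌊1109/2⌋ × 784 = 554 × 784 mm
K3: ⌊784/2⌋ × 554 = 392 × 554 mm
K4: ⌊554/2⌋ × 392 = 277 × 392 mm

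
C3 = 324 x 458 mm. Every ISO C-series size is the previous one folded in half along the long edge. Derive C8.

C4: ⌊458/2⌋ × 324 = 229 × 324 mm
C5: ⌊324/2⌋ × 229 = 162 × 229 mm
C6: ⌊229/2⌋ × 162 = 114 × 162 mm
C7: ⌊162/2⌋ × 114 = 81 × 114 mm
C8: ⌊114/2⌋ × 81 = 57 × 81 mm

57 × 81 mm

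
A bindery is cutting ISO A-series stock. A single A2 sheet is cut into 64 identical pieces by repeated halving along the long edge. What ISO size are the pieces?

64 = 2^6, so 6 halving steps.
A2 → A3 → … → A8 after 6 steps.

A8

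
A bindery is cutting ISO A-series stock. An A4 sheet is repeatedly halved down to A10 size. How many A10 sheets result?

64

Each ISO step halves the sheet: 1 × A4 → 2 × A5 → 4 × A6 → 8 × A7 → …
From A4 to A10 is 6 halving steps: 2^6 = 64.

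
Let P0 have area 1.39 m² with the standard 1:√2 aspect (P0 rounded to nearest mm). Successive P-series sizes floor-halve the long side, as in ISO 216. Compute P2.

Let P0's short side be w mm. w · w√2 = 1.39 m² = 1,390,000 mm², so w ≈ 991.4 mm and w√2 ≈ 1402.1 mm → P0 = 991 × 1402 mm.
P1: ⌊1402/2⌋ × 991 = 701 × 991 mm
P2: ⌊991/2⌋ × 701 = 495 × 701 mm

495 × 701 mm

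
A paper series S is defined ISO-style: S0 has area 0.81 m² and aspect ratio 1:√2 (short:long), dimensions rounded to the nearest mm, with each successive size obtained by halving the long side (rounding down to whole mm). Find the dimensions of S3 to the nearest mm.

Let S0's short side be w mm. w · w√2 = 0.81 m² = 810,000 mm², so w ≈ 756.8 mm and w√2 ≈ 1070.3 mm → S0 = 757 × 1070 mm.
S1: ⌊1070/2⌋ × 757 = 535 × 757 mm
S2: ⌊757/2⌋ × 535 = 378 × 535 mm
S3: ⌊535/2⌋ × 378 = 267 × 378 mm

267 × 378 mm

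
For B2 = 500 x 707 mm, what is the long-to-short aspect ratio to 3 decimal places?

707 / 500 = 1.414
Matches √2 ≈ 1.414 — the ISO 216 defining ratio.

1.414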